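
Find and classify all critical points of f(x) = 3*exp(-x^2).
f'(x) = -6*x*exp(-x^2)

Solve f'(x) = 0:
  f'(x) = (-6*x)·exp(-x^2) and exp(-x^2) > 0 for every x, so f'(x) = 0 ⇔ -6*x = 0.
  -6*x = 0.
  ⇒ x = 0

f''(x) = 6*(2*x^2 - 1)*exp(-x^2)
Second-derivative test at each critical point:
  f''(0) = -6 < 0 → local maximum

Critical points: x = 0 (local maximum)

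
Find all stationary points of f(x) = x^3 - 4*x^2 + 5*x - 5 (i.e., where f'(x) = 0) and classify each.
f'(x) = 3*x^2 - 8*x + 5

Solve f'(x) = 0:
  Factor: 3*x^2 - 8*x + 5 = (x - 1)*(3*x - 5) = 0.
  ⇒ x = 1, 5/3

f''(x) = 6*x - 8
Second-derivative test at each critical point:
  f''(1) = -2 < 0 → local maximum
  f''(5/3) = 2 > 0 → local minimum

Critical points: x = 1 (local maximum); x = 5/3 (local minimum)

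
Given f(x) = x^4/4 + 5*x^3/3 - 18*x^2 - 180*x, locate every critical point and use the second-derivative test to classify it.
f'(x) = x^3 + 5*x^2 - 36*x - 180

Solve f'(x) = 0:
  Factor: x^3 + 5*x^2 - 36*x - 180 = (x - 6)*(x + 5)*(x + 6) = 0.
  ⇒ x = -6, -5, 6

f''(x) = 3*x^2 + 10*x - 36
Second-derivative test at each critical point:
  f''(-6) = 12 > 0 → local minimum
  f''(-5) = -11 < 0 → local maximum
  f''(6) = 132 > 0 → local minimum

Critical points: x = -6 (local minimum); x = -5 (local maximum); x = 6 (local minimum)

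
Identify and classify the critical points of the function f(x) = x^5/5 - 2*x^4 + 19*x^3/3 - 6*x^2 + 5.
f'(x) = x*(x^3 - 8*x^2 + 19*x - 12)

Solve f'(x) = 0:
  Factor: x^4 - 8*x^3 + 19*x^2 - 12*x = x*(x - 4)*(x - 3)*(x - 1) = 0.
  ⇒ x = 0, 1, 3, 4

f''(x) = 4*x^3 - 24*x^2 + 38*x - 12
Second-derivative test at each critical point:
  f''(0) = -12 < 0 → local maximum
  f''(1) = 6 > 0 → local minimum
  f''(3) = -6 < 0 → local maximum
  f''(4) = 12 > 0 → local minimum

Critical points: x = 0 (local maximum); x = 1 (local minimum); x = 3 (local maximum); x = 4 (local minimum)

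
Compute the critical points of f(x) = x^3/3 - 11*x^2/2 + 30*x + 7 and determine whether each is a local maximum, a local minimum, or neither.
f'(x) = x^2 - 11*x + 30

Solve f'(x) = 0:
  Factor: x^2 - 11*x + 30 = (x - 6)*(x - 5) = 0.
  ⇒ x = 5, 6

f''(x) = 2*x - 11
Second-derivative test at each critical point:
  f''(5) = -1 < 0 → local maximum
  f''(6) = 1 > 0 → local minimum

Critical points: x = 5 (local maximum); x = 6 (local minimum)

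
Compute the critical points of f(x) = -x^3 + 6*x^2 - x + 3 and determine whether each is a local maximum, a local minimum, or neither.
f'(x) = -3*x^2 + 12*x - 1

Solve f'(x) = 0:
  3*x^2 - 12*x + 1 = 0 has no rational roots; quadratic formula: x = (12 ± √132)/6.
  ⇒ x = 2 - sqrt(33)/3 ≈ 0.0851, sqrt(33)/3 + 2 ≈ 3.9149

f''(x) = 12 - 6*x
Second-derivative test at each critical point:
  f''(0.0851) = 11.4891 > 0 → local minimum
  f''(3.9149) = -11.4891 < 0 → local maximum

Critical points: x = 2 - sqrt(33)/3 ≈ 0.0851 (local minimum); x = sqrt(33)/3 + 2 ≈ 3.9149 (local maximum)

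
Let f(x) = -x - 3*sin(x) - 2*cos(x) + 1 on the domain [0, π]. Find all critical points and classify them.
f'(x) = 2*sin(x) - 3*cos(x) - 1

Solve f'(x) = 0 on [0, π]:
  f'(x) = 0 ⇔ 2*sin(x) - 3*cos(x) = 1. Write the left side as R·cos(x + φ) with R = √((-3)² + (-2)²) = sqrt(13), cos φ = -3*sqrt(13)/13, sin φ = -2*sqrt(13)/13; then cos(x + φ) = sqrt(13)/13. Solve for x and keep the solutions lying in [0, π].
  ⇒ x = atan((2 + 6*sqrt(3))/(-3 + 4*sqrt(3))) ≈ 1.2638

f''(x) = 3*sin(x) + 2*cos(x)
Second-derivative test at each critical point:
  f''(1.2638) = 3.4641 > 0 → local minimum

Critical points: x = atan((2 + 6*sqrt(3))/(-3 + 4*sqrt(3))) ≈ 1.2638 (local minimum)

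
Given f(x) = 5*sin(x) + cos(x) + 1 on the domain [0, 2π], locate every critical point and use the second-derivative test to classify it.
f'(x) = -sin(x) + 5*cos(x)

Solve f'(x) = 0 on [0, 2π]:
  f'(x) = 0 ⇔ 5*cos(x) = sin(x) ⇔ tan(x) = 5, i.e. x = arctan(5) + nπ; keep the solutions lying in [0, 2π].
  ⇒ x = atan(5) ≈ 1.3734, atan(5) + pi ≈ 4.5150

f''(x) = -5*sin(x) - cos(x)
Second-derivative test at each critical point:
  f''(1.3734) = -5.0990 < 0 → local maximum
  f''(4.5150) = 5.0990 > 0 → local minimum

Critical points: x = atan(5) ≈ 1.3734 (local maximum); x = atan(5) + pi ≈ 4.5150 (local minimum)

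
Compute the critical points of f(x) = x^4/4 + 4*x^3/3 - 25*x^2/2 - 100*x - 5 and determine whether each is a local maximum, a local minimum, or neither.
f'(x) = x^3 + 4*x^2 - 25*x - 100

Solve f'(x) = 0:
  Factor: x^3 + 4*x^2 - 25*x - 100 = (x - 5)*(x + 4)*(x + 5) = 0.
  ⇒ x = -5, -4, 5

f''(x) = 3*x^2 + 8*x - 25
Second-derivative test at each critical point:
  f''(-5) = 10 > 0 → local minimum
  f''(-4) = -9 < 0 → local maximum
  f''(5) = 90 > 0 → local minimum

Critical points: x = -5 (local minimum); x = -4 (local maximum); x = 5 (local minimum)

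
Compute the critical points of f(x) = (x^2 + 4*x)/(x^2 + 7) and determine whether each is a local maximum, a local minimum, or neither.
f'(x) = 2*(-2*x^2 + 7*x + 14)/(x^4 + 14*x^2 + 49)

Solve f'(x) = 0:
  f'(x) = -2*(2*x^2 - 7*x - 14)/(x^2 + 7)^2; the denominator is positive wherever f is defined, so f'(x) = 0 ⇔ -4*x^2 + 14*x + 28 = 0.
  Factor: -4*x^2 + 14*x + 28 = -2*(2*x^2 - 7*x - 14); 2*x^2 - 7*x - 14 = 0 has no rational roots; quadratic formula: x = (7 ± √161)/4.
  ⇒ x = 7/4 - sqrt(161)/4 ≈ -1.4221, 7/4 + sqrt(161)/4 ≈ 4.9221

f''(x) = 2*(4*x^3 - 21*x^2 - 84*x + 49)/(x^6 + 21*x^4 + 147*x^2 + 343)
Second-derivative test at each critical point:
  f''(-1.4221) = 0.3117 > 0 → local minimum
  f''(4.9221) = -0.0260 < 0 → local maximum

Critical points: x = 7/4 - sqrt(161)/4 ≈ -1.4221 (local minimum); x = 7/4 + sqrt(161)/4 ≈ 4.9221 (local maximum)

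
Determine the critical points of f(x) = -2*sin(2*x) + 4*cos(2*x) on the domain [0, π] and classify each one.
f'(x) = -8*sin(2*x) - 4*cos(2*x)

Solve f'(x) = 0 on [0, π]:
  f'(x) = 0 ⇔ -2*cos(2*x) = 4*sin(2*x) ⇔ tan(2*x) = -1/2, i.e. 2*x = arctan(-1/2) + nπ; keep the solutions lying in [0, π].
  ⇒ x = -atan(1/2)/2 + pi/2 ≈ 1.3390, pi - atan(1/2)/2 ≈ 2.9098

f''(x) = 8*sin(2*x) - 16*cos(2*x)
Second-derivative test at each critical point:
  f''(1.3390) = 17.8885 > 0 → local minimum
  f''(2.9098) = -17.8885 < 0 → local maximum

Critical points: x = -atan(1/2)/2 + pi/2 ≈ 1.3390 (local minimum); x = pi - atan(1/2)/2 ≈ 2.9098 (local maximum)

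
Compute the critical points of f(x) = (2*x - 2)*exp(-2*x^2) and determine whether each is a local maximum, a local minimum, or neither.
f'(x) = 2*(-4*x*(x - 1) + 1)*exp(-2*x^2)

Solve f'(x) = 0:
  f'(x) = (-8*x^2 + 8*x + 2)·exp(-2*x^2) and exp(-2*x^2) > 0 for every x, so f'(x) = 0 ⇔ -8*x^2 + 8*x + 2 = 0.
  Factor: -8*x^2 + 8*x + 2 = -2*(4*x^2 - 4*x - 1); 4*x^2 - 4*x - 1 = 0 has no rational roots; quadratic formula: x = (4 ± √32)/8.
  ⇒ x = 1/2 - sqrt(2)/2 ≈ -0.2071, 1/2 + sqrt(2)/2 ≈ 1.2071

f''(x) = 8*(4*x^2*(x - 1) - 3*x + 1)*exp(-2*x^2)
Second-derivative test at each critical point:
  f''(-0.2071) = 10.3836 > 0 → local minimum
  f''(1.2071) = -0.6137 < 0 → local maximum

Critical points: x = 1/2 - sqrt(2)/2 ≈ -0.2071 (local minimum); x = 1/2 + sqrt(2)/2 ≈ 1.2071 (local maximum)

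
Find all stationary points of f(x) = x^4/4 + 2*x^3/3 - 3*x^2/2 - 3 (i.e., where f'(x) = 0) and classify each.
f'(x) = x*(x^2 + 2*x - 3)

Solve f'(x) = 0:
  Factor: x^3 + 2*x^2 - 3*x = x*(x - 1)*(x + 3) = 0.
  ⇒ x = -3, 0, 1

f''(x) = 3*x^2 + 4*x - 3
Second-derivative test at each critical point:
  f''(-3) = 12 > 0 → local minimum
  f''(0) = -3 < 0 → local maximum
  f''(1) = 4 > 0 → local minimum

Critical points: x = -3 (local minimum); x = 0 (local maximum); x = 1 (local minimum)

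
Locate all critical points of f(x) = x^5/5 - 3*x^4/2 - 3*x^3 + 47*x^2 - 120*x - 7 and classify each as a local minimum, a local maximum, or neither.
f'(x) = x^4 - 6*x^3 - 9*x^2 + 94*x - 120

Solve f'(x) = 0:
  Factor: x^4 - 6*x^3 - 9*x^2 + 94*x - 120 = (x - 5)*(x - 3)*(x - 2)*(x + 4) = 0.
  ⇒ x = -4, 2, 3, 5

f''(x) = 4*x^3 - 18*x^2 - 18*x + 94
Second-derivative test at each critical point:
  f''(-4) = -378 < 0 → local maximum
  f''(2) = 18 > 0 → local minimum
  f''(3) = -14 < 0 → local maximum
  f''(5) = 54 > 0 → local minimum

Critical points: x = -4 (local maximum); x = 2 (local minimum); x = 3 (local maximum); x = 5 (local minimum)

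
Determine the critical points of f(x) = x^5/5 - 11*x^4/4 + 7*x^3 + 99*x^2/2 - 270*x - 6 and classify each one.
f'(x) = x^4 - 11*x^3 + 21*x^2 + 99*x - 270

Solve f'(x) = 0:
  Factor: x^4 - 11*x^3 + 21*x^2 + 99*x - 270 = (x - 6)*(x - 5)*(x - 3)*(x + 3) = 0.
  ⇒ x = -3, 3, 5, 6

f''(x) = 4*x^3 - 33*x^2 + 42*x + 99
Second-derivative test at each critical point:
  f''(-3) = -432 < 0 → local maximum
  f''(3) = 36 > 0 → local minimum
  f''(5) = -16 < 0 → local maximum
  f''(6) = 27 > 0 → local minimum

Critical points: x = -3 (local maximum); x = 3 (local minimum); x = 5 (local maximum); x = 6 (local minimum)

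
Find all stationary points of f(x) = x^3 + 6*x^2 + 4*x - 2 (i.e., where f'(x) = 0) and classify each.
f'(x) = 3*x^2 + 12*x + 4

Solve f'(x) = 0:
  3*x^2 + 12*x + 4 = 0 has no rational roots; quadratic formula: x = (-12 ± √96)/6.
  ⇒ x = -2 - 2*sqrt(6)/3 ≈ -3.6330, -2 + 2*sqrt(6)/3 ≈ -0.3670

f''(x) = 6*x + 12
Second-derivative test at each critical point:
  f''(-3.6330) = -9.7980 < 0 → local maximum
  f''(-0.3670) = 9.7980 > 0 → local minimum

Critical points: x = -2 - 2*sqrt(6)/3 ≈ -3.6330 (local maximum); x = -2 + 2*sqrt(6)/3 ≈ -0.3670 (local minimum)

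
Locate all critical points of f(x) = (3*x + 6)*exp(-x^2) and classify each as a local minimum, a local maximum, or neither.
f'(x) = 3*(-2*x*(x + 2) + 1)*exp(-x^2)

Solve f'(x) = 0:
  f'(x) = (-6*x^2 - 12*x + 3)·exp(-x^2) and exp(-x^2) > 0 for every x, so f'(x) = 0 ⇔ -6*x^2 - 12*x + 3 = 0.
  Factor: -6*x^2 - 12*x + 3 = -3*(2*x^2 + 4*x - 1); 2*x^2 + 4*x - 1 = 0 has no rational roots; quadratic formula: x = (-4 ± √24)/4.
  ⇒ x = -sqrt(6)/2 - 1 ≈ -2.2247, -1 + sqrt(6)/2 ≈ 0.2247

f''(x) = 6*(2*x^2*(x + 2) - 3*x - 2)*exp(-x^2)
Second-derivative test at each critical point:
  f''(-2.2247) = 0.1042 > 0 → local minimum
  f''(0.2247) = -13.9730 < 0 → local maximum

Critical points: x = -sqrt(6)/2 - 1 ≈ -2.2247 (local minimum); x = -1 + sqrt(6)/2 ≈ 0.2247 (local maximum)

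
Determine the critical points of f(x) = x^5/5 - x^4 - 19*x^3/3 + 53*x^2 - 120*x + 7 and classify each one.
f'(x) = x^4 - 4*x^3 - 19*x^2 + 106*x - 120

Solve f'(x) = 0:
  Factor: x^4 - 4*x^3 - 19*x^2 + 106*x - 120 = (x - 4)*(x - 3)*(x - 2)*(x + 5) = 0.
  ⇒ x = -5, 2, 3, 4

f''(x) = 4*x^3 - 12*x^2 - 38*x + 106
Second-derivative test at each critical point:
  f''(-5) = -504 < 0 → local maximum
  f''(2) = 14 > 0 → local minimum
  f''(3) = -8 < 0 → local maximum
  f''(4) = 18 > 0 → local minimum

Critical points: x = -5 (local maximum); x = 2 (local minimum); x = 3 (local maximum); x = 4 (local minimum)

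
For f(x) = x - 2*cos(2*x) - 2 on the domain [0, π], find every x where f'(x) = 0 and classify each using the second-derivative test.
f'(x) = 4*sin(2*x) + 1

Solve f'(x) = 0 on [0, π]:
  f'(x) = 0 ⇔ sin(2*x) = -1/4, i.e. 2*x = arcsin(-1/4) + 2nπ or 2*x = π − arcsin(-1/4) + 2nπ; keep the solutions lying in [0, π].
  ⇒ x = asin(1/4)/2 + pi/2 ≈ 1.6971, pi - asin(1/4)/2 ≈ 3.0153

f''(x) = 8*cos(2*x)
Second-derivative test at each critical point:
  f''(1.6971) = -7.7460 < 0 → local maximum
  f''(3.0153) = 7.7460 > 0 → local minimum

Critical points: x = asin(1/4)/2 + pi/2 ≈ 1.6971 (local maximum); x = pi - asin(1/4)/2 ≈ 3.0153 (local minimum)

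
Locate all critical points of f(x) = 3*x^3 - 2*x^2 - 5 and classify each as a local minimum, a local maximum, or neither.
f'(x) = x*(9*x - 4)

Solve f'(x) = 0:
  Factor: 9*x^2 - 4*x = x*(9*x - 4) = 0.
  ⇒ x = 0, 4/9

f''(x) = 18*x - 4
Second-derivative test at each critical point:
  f''(0) = -4 < 0 → local maximum
  f''(4/9) = 4 > 0 → local minimum

Critical points: x = 0 (local maximum); x = 4/9 (local minimum)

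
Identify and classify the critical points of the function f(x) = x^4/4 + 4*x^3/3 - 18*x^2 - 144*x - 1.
f'(x) = x^3 + 4*x^2 - 36*x - 144

Solve f'(x) = 0:
  Factor: x^3 + 4*x^2 - 36*x - 144 = (x - 6)*(x + 4)*(x + 6) = 0.
  ⇒ x = -6, -4, 6

f''(x) = 3*x^2 + 8*x - 36
Second-derivative test at each critical point:
  f''(-6) = 24 > 0 → local minimum
  f''(-4) = -20 < 0 → local maximum
  f''(6) = 120 > 0 → local minimum

Critical points: x = -6 (local minimum); x = -4 (local maximum); x = 6 (local minimum)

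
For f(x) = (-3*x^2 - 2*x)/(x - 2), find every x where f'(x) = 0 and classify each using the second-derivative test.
f'(x) = (-3*x^2 + 12*x + 4)/(x^2 - 4*x + 4)

Solve f'(x) = 0:
  f'(x) = -(3*x^2 - 12*x - 4)/(x - 2)^2; the denominator is positive wherever f is defined, so f'(x) = 0 ⇔ -3*x^2 + 12*x + 4 = 0.
  3*x^2 - 12*x - 4 = 0 has no rational roots; quadratic formula: x = (12 ± √192)/6.
  ⇒ x = 2 - 4*sqrt(3)/3 ≈ -0.3094, 2 + 4*sqrt(3)/3 ≈ 4.3094

f''(x) = -32/(x^3 - 6*x^2 + 12*x - 8)
Second-derivative test at each critical point:
  f''(-0.3094) = 2.5981 > 0 → local minimum
  f''(4.3094) = -2.5981 < 0 → local maximum

Critical points: x = 2 - 4*sqrt(3)/3 ≈ -0.3094 (local minimum); x = 2 + 4*sqrt(3)/3 ≈ 4.3094 (local maximum)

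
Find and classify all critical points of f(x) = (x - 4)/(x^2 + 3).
f'(x) = (x^2 - 2*x*(x - 4) + 3)/(x^2 + 3)^2

Solve f'(x) = 0:
  f'(x) = -(x^2 - 8*x - 3)/(x^2 + 3)^2; the denominator is positive wherever f is defined, so f'(x) = 0 ⇔ -x^2 + 8*x + 3 = 0.
  x^2 - 8*x - 3 = 0 has no rational roots; quadratic formula: x = (8 ± √76)/2.
  ⇒ x = 4 - sqrt(19) ≈ -0.3589, 4 + sqrt(19) ≈ 8.3589

f''(x) = 2*(4*x^2*(x - 4) + (4 - 3*x)*(x^2 + 3))/(x^2 + 3)^3
Second-derivative test at each critical point:
  f''(-0.3589) = 0.8905 > 0 → local minimum
  f''(8.3589) = -0.0016 < 0 → local maximum

Critical points: x = 4 - sqrt(19) ≈ -0.3589 (local minimum); x = 4 + sqrt(19) ≈ 8.3589 (local maximum)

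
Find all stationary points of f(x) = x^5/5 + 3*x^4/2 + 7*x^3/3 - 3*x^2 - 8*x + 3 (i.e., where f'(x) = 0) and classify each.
f'(x) = x^4 + 6*x^3 + 7*x^2 - 6*x - 8

Solve f'(x) = 0:
  Factor: x^4 + 6*x^3 + 7*x^2 - 6*x - 8 = (x - 1)*(x + 1)*(x + 2)*(x + 4) = 0.
  ⇒ x = -4, -2, -1, 1

f''(x) = 4*x^3 + 18*x^2 + 14*x - 6
Second-derivative test at each critical point:
  f''(-4) = -30 < 0 → local maximum
  f''(-2) = 6 > 0 → local minimum
  f''(-1) = -6 < 0 → local maximum
  f''(1) = 30 > 0 → local minimum

Critical points: x = -4 (local maximum); x = -2 (local minimum); x = -1 (local maximum); x = 1 (local minimum)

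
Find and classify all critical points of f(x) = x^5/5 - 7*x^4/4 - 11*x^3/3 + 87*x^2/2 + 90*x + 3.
f'(x) = x^4 - 7*x^3 - 11*x^2 + 87*x + 90

Solve f'(x) = 0:
  Factor: x^4 - 7*x^3 - 11*x^2 + 87*x + 90 = (x - 6)*(x - 5)*(x + 1)*(x + 3) = 0.
  ⇒ x = -3, -1, 5, 6

f''(x) = 4*x^3 - 21*x^2 - 22*x + 87
Second-derivative test at each critical point:
  f''(-3) = -144 < 0 → local maximum
  f''(-1) = 84 > 0 → local minimum
  f''(5) = -48 < 0 → local maximum
  f''(6) = 63 > 0 → local minimum

Critical points: x = -3 (local maximum); x = -1 (local minimum); x = 5 (local maximum); x = 6 (local minimum)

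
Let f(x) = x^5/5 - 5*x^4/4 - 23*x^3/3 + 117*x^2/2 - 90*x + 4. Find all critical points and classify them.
f'(x) = x^4 - 5*x^3 - 23*x^2 + 117*x - 90

Solve f'(x) = 0:
  Factor: x^4 - 5*x^3 - 23*x^2 + 117*x - 90 = (x - 6)*(x - 3)*(x - 1)*(x + 5) = 0.
  ⇒ x = -5, 1, 3, 6

f''(x) = 4*x^3 - 15*x^2 - 46*x + 117
Second-derivative test at each critical point:
  f''(-5) = -528 < 0 → local maximum
  f''(1) = 60 > 0 → local minimum
  f''(3) = -48 < 0 → local maximum
  f''(6) = 165 > 0 → local minimum

Critical points: x = -5 (local maximum); x = 1 (local minimum); x = 3 (local maximum); x = 6 (local minimum)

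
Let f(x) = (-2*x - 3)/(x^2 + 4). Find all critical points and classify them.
f'(x) = 2*(x^2 + 3*x - 4)/(x^4 + 8*x^2 + 16)

Solve f'(x) = 0:
  f'(x) = 2*(x - 1)*(x + 4)/(x^2 + 4)^2; the denominator is positive wherever f is defined, so f'(x) = 0 ⇔ 2*x^2 + 6*x - 8 = 0.
  Factor: 2*x^2 + 6*x - 8 = 2*(x - 1)*(x + 4) = 0.
  ⇒ x = -4, 1

f''(x) = 2*(-4*x^2*(2*x + 3) + 3*(2*x + 1)*(x^2 + 4))/(x^2 + 4)^3
Second-derivative test at each critical point:
  f''(-4) = -1/40 < 0 → local maximum
  f''(1) = 2/5 > 0 → local minimum

Critical points: x = -4 (local maximum); x = 1 (local minimum)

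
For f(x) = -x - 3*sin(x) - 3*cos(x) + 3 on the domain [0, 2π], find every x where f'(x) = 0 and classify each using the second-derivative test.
f'(x) = -3*sqrt(2)*cos(x + pi/4) - 1

Solve f'(x) = 0 on [0, 2π]:
  f'(x) = 0 ⇔ 3*sin(x) - 3*cos(x) = 1. Write the left side as R·cos(x + φ) with R = √((-3)² + (-3)²) = 3*sqrt(2), cos φ = -sqrt(2)/2, sin φ = -sqrt(2)/2; then cos(x + φ) = sqrt(2)/6. Solve for x and keep the solutions lying in [0, 2π].
  ⇒ x = atan((1 + sqrt(17))/(-1 + sqrt(17))) ≈ 1.0233, atan((1 - sqrt(17))/(-sqrt(17) - 1)) + pi ≈ 3.6890

f''(x) = 3*sqrt(2)*sin(x + pi/4)
Second-derivative test at each critical point:
  f''(1.0233) = 4.1231 > 0 → local minimum
  f''(3.6890) = -4.1231 < 0 → local maximum

Critical points: x = atan((1 + sqrt(17))/(-1 + sqrt(17))) ≈ 1.0233 (local minimum); x = atan((1 - sqrt(17))/(-sqrt(17) - 1)) + pi ≈ 3.6890 (local maximum)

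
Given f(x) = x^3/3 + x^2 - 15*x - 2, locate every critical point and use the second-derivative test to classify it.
f'(x) = x^2 + 2*x - 15

Solve f'(x) = 0:
  Factor: x^2 + 2*x - 15 = (x - 3)*(x + 5) = 0.
  ⇒ x = -5, 3

f''(x) = 2*x + 2
Second-derivative test at each critical point:
  f''(-5) = -8 < 0 → local maximum
  f''(3) = 8 > 0 → local minimum

Critical points: x = -5 (local maximum); x = 3 (local minimum)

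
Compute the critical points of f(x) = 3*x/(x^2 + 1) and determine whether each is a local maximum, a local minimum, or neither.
f'(x) = 3*(1 - x^2)/(x^4 + 2*x^2 + 1)

Solve f'(x) = 0:
  f'(x) = -3*(x - 1)*(x + 1)/(x^2 + 1)^2; the denominator is positive wherever f is defined, so f'(x) = 0 ⇔ 3 - 3*x^2 = 0.
  Factor: 3 - 3*x^2 = -3*(x - 1)*(x + 1) = 0.
  ⇒ x = -1, 1

f''(x) = 6*x*(x^2 - 3)/(x^2 + 1)^3
Second-derivative test at each critical point:
  f''(-1) = 3/2 > 0 → local minimum
  f''(1) = -3/2 < 0 → local maximum

Critical points: x = -1 (local minimum); x = 1 (local maximum)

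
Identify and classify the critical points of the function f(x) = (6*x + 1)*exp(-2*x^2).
f'(x) = 2*(-2*x*(6*x + 1) + 3)*exp(-2*x^2)

Solve f'(x) = 0:
  f'(x) = (-24*x^2 - 4*x + 6)·exp(-2*x^2) and exp(-2*x^2) > 0 for every x, so f'(x) = 0 ⇔ -24*x^2 - 4*x + 6 = 0.
  Factor: -24*x^2 - 4*x + 6 = -2*(12*x^2 + 2*x - 3); 12*x^2 + 2*x - 3 = 0 has no rational roots; quadratic formula: x = (-2 ± √148)/24.
  ⇒ x = -sqrt(37)/12 - 1/12 ≈ -0.5902, -1/12 + sqrt(37)/12 ≈ 0.4236

f''(x) = 4*(4*x^2*(6*x + 1) - 18*x - 1)*exp(-2*x^2)
Second-derivative test at each critical point:
  f''(-0.5902) = 12.1219 > 0 → local minimum
  f''(0.4236) = -16.9954 < 0 → local maximum

Critical points: x = -sqrt(37)/12 - 1/12 ≈ -0.5902 (local minimum); x = -1/12 + sqrt(37)/12 ≈ 0.4236 (local maximum)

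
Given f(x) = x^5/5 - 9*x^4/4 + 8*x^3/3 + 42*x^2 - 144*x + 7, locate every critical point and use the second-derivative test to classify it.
f'(x) = x^4 - 9*x^3 + 8*x^2 + 84*x - 144

Solve f'(x) = 0:
  Factor: x^4 - 9*x^3 + 8*x^2 + 84*x - 144 = (x - 6)*(x - 4)*(x - 2)*(x + 3) = 0.
  ⇒ x = -3, 2, 4, 6

f''(x) = 4*x^3 - 27*x^2 + 16*x + 84
Second-derivative test at each critical point:
  f''(-3) = -315 < 0 → local maximum
  f''(2) = 40 > 0 → local minimum
  f''(4) = -28 < 0 → local maximum
  f''(6) = 72 > 0 → local minimum

Critical points: x = -3 (local maximum); x = 2 (local minimum); x = 4 (local maximum); x = 6 (local minimum)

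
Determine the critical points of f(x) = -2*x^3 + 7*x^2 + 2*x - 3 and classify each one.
f'(x) = -6*x^2 + 14*x + 2

Solve f'(x) = 0:
  Factor: -6*x^2 + 14*x + 2 = -2*(3*x^2 - 7*x - 1); 3*x^2 - 7*x - 1 = 0 has no rational roots; quadratic formula: x = (7 ± √61)/6.
  ⇒ x = 7/6 - sqrt(61)/6 ≈ -0.1350, 7/6 + sqrt(61)/6 ≈ 2.4684

f''(x) = 14 - 12*x
Second-derivative test at each critical point:
  f''(-0.1350) = 15.6205 > 0 → local minimum
  f''(2.4684) = -15.6205 < 0 → local maximum

Critical points: x = 7/6 - sqrt(61)/6 ≈ -0.1350 (local minimum); x = 7/6 + sqrt(61)/6 ≈ 2.4684 (local maximum)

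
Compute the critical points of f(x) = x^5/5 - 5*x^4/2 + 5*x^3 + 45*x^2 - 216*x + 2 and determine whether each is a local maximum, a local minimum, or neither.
f'(x) = x^4 - 10*x^3 + 15*x^2 + 90*x - 216

Solve f'(x) = 0:
  Factor: x^4 - 10*x^3 + 15*x^2 + 90*x - 216 = (x - 6)*(x - 4)*(x - 3)*(x + 3) = 0.
  ⇒ x = -3, 3, 4, 6

f''(x) = 4*x^3 - 30*x^2 + 30*x + 90
Second-derivative test at each critical point:
  f''(-3) = -378 < 0 → local maximum
  f''(3) = 18 > 0 → local minimum
  f''(4) = -14 < 0 → local maximum
  f''(6) = 54 > 0 → local minimum

Critical points: x = -3 (local maximum); x = 3 (local minimum); x = 4 (local maximum); x = 6 (local minimum)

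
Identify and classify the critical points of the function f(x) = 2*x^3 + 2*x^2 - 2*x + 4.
f'(x) = 6*x^2 + 4*x - 2

Solve f'(x) = 0:
  Factor: 6*x^2 + 4*x - 2 = 2*(x + 1)*(3*x - 1) = 0.
  ⇒ x = -1, 1/3

f''(x) = 12*x + 4
Second-derivative test at each critical point:
  f''(-1) = -8 < 0 → local maximum
  f''(1/3) = 8 > 0 → local minimum

Critical points: x = -1 (local maximum); x = 1/3 (local minimum)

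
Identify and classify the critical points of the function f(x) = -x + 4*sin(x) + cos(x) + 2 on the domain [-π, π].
f'(x) = -sin(x) + 4*cos(x) - 1

Solve f'(x) = 0 on [-π, π]:
  f'(x) = 0 ⇔ -sin(x) + 4*cos(x) = 1. Write the left side as R·cos(x + φ) with R = √(4² + 1²) = sqrt(17), cos φ = 4*sqrt(17)/17, sin φ = sqrt(17)/17; then cos(x + φ) = sqrt(17)/17. Solve for x and keep the solutions lying in [-π, π].
  ⇒ x = -pi/2 ≈ -1.5708, atan(15/8) ≈ 1.0808

f''(x) = -4*sin(x) - cos(x)
Second-derivative test at each critical point:
  f''(-1.5708) = 4 > 0 → local minimum
  f''(1.0808) = -4 < 0 → local maximum

Critical points: x = -pi/2 ≈ -1.5708 (local minimum); x = atan(15/8) ≈ 1.0808 (local maximum)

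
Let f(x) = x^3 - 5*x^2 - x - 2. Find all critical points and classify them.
f'(x) = 3*x^2 - 10*x - 1

Solve f'(x) = 0:
  3*x^2 - 10*x - 1 = 0 has no rational roots; quadratic formula: x = (10 ± √112)/6.
  ⇒ x = 5/3 - 2*sqrt(7)/3 ≈ -0.0972, 5/3 + 2*sqrt(7)/3 ≈ 3.4305

f''(x) = 6*x - 10
Second-derivative test at each critical point:
  f''(-0.0972) = -10.5830 < 0 → local maximum
  f''(3.4305) = 10.5830 > 0 → local minimum

Critical points: x = 5/3 - 2*sqrt(7)/3 ≈ -0.0972 (local maximum); x = 5/3 + 2*sqrt(7)/3 ≈ 3.4305 (local minimum)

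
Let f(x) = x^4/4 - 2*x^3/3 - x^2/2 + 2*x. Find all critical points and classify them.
f'(x) = x^3 - 2*x^2 - x + 2

Solve f'(x) = 0:
  Factor: x^3 - 2*x^2 - x + 2 = (x - 2)*(x - 1)*(x + 1) = 0.
  ⇒ x = -1, 1, 2

f''(x) = 3*x^2 - 4*x - 1
Second-derivative test at each critical point:
  f''(-1) = 6 > 0 → local minimum
  f''(1) = -2 < 0 → local maximum
  f''(2) = 3 > 0 → local minimum

Critical points: x = -1 (local minimum); x = 1 (local maximum); x = 2 (local minimum)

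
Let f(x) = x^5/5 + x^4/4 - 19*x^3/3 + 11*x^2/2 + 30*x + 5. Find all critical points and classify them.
f'(x) = x^4 + x^3 - 19*x^2 + 11*x + 30

Solve f'(x) = 0:
  Factor: x^4 + x^3 - 19*x^2 + 11*x + 30 = (x - 3)*(x - 2)*(x + 1)*(x + 5) = 0.
  ⇒ x = -5, -1, 2, 3

f''(x) = 4*x^3 + 3*x^2 - 38*x + 11
Second-derivative test at each critical point:
  f''(-5) = -224 < 0 → local maximum
  f''(-1) = 48 > 0 → local minimum
  f''(2) = -21 < 0 → local maximum
  f''(3) = 32 > 0 → local minimum

Critical points: x = -5 (local maximum); x = -1 (local minimum); x = 2 (local maximum); x = 3 (local minimum)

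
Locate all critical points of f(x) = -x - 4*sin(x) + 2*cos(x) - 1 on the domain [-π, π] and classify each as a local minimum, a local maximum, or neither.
f'(x) = -2*sin(x) - 4*cos(x) - 1

Solve f'(x) = 0 on [-π, π]:
  f'(x) = 0 ⇔ -2*sin(x) - 4*cos(x) = 1. Write the left side as R·cos(x + φ) with R = √((-4)² + 2²) = 2*sqrt(5), cos φ = -2*sqrt(5)/5, sin φ = sqrt(5)/5; then cos(x + φ) = sqrt(5)/10. Solve for x and keep the solutions lying in [-π, π].
  ⇒ x = atan((-2*sqrt(19) - 1)/(-2 + sqrt(19))) ≈ -1.3327, atan((-1 + 2*sqrt(19))/(-sqrt(19) - 2)) + pi ≈ 2.2600

f''(x) = 4*sin(x) - 2*cos(x)
Second-derivative test at each critical point:
  f''(-1.3327) = -4.3589 < 0 → local maximum
  f''(2.2600) = 4.3589 > 0 → local minimum

Critical points: x = atan((-2*sqrt(19) - 1)/(-2 + sqrt(19))) ≈ -1.3327 (local maximum); x = atan((-1 + 2*sqrt(19))/(-sqrt(19) - 2)) + pi ≈ 2.2600 (local minimum)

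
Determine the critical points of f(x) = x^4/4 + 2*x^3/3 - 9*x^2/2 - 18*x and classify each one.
f'(x) = x^3 + 2*x^2 - 9*x - 18

Solve f'(x) = 0:
  Factor: x^3 + 2*x^2 - 9*x - 18 = (x - 3)*(x + 2)*(x + 3) = 0.
  ⇒ x = -3, -2, 3

f''(x) = 3*x^2 + 4*x - 9
Second-derivative test at each critical point:
  f''(-3) = 6 > 0 → local minimum
  f''(-2) = -5 < 0 → local maximum
  f''(3) = 30 > 0 → local minimum

Critical points: x = -3 (local minimum); x = -2 (local maximum); x = 3 (local minimum)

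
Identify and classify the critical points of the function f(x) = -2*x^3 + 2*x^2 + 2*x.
f'(x) = -6*x^2 + 4*x + 2

Solve f'(x) = 0:
  Factor: -6*x^2 + 4*x + 2 = -2*(x - 1)*(3*x + 1) = 0.
  ⇒ x = -1/3, 1

f''(x) = 4 - 12*x
Second-derivative test at each critical point:
  f''(-1/3) = 8 > 0 → local minimum
  f''(1) = -8 < 0 → local maximum

Critical points: x = -1/3 (local minimum); x = 1 (local maximum)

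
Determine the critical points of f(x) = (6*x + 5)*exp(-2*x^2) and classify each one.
f'(x) = 2*(-2*x*(6*x + 5) + 3)*exp(-2*x^2)

Solve f'(x) = 0:
  f'(x) = (-24*x^2 - 20*x + 6)·exp(-2*x^2) and exp(-2*x^2) > 0 for every x, so f'(x) = 0 ⇔ -24*x^2 - 20*x + 6 = 0.
  Factor: -24*x^2 - 20*x + 6 = -2*(12*x^2 + 10*x - 3); 12*x^2 + 10*x - 3 = 0 has no rational roots; quadratic formula: x = (-10 ± √244)/24.
  ⇒ x = -sqrt(61)/12 - 5/12 ≈ -1.0675, -5/12 + sqrt(61)/12 ≈ 0.2342

f''(x) = 4*(4*x^2*(6*x + 5) - 18*x - 5)*exp(-2*x^2)
Second-derivative test at each critical point:
  f''(-1.0675) = 3.1980 > 0 → local minimum
  f''(0.2342) = -27.9955 < 0 → local maximum

Critical points: x = -sqrt(61)/12 - 5/12 ≈ -1.0675 (local minimum); x = -5/12 + sqrt(61)/12 ≈ 0.2342 (local maximum)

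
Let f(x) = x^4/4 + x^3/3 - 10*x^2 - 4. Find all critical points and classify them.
f'(x) = x*(x^2 + x - 20)

Solve f'(x) = 0:
  Factor: x^3 + x^2 - 20*x = x*(x - 4)*(x + 5) = 0.
  ⇒ x = -5, 0, 4

f''(x) = 3*x^2 + 2*x - 20
Second-derivative test at each critical point:
  f''(-5) = 45 > 0 → local minimum
  f''(0) = -20 < 0 → local maximum
  f''(4) = 36 > 0 → local minimum

Critical points: x = -5 (local minimum); x = 0 (local maximum); x = 4 (local minimum)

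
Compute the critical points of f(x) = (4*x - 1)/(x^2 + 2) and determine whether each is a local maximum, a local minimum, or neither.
f'(x) = 2*(-2*x^2 + x + 4)/(x^4 + 4*x^2 + 4)

Solve f'(x) = 0:
  f'(x) = -2*(2*x^2 - x - 4)/(x^2 + 2)^2; the denominator is positive wherever f is defined, so f'(x) = 0 ⇔ -4*x^2 + 2*x + 8 = 0.
  Factor: -4*x^2 + 2*x + 8 = -2*(2*x^2 - x - 4); 2*x^2 - x - 4 = 0 has no rational roots; quadratic formula: x = (1 ± √33)/4.
  ⇒ x = 1/4 - sqrt(33)/4 ≈ -1.1861, 1/4 + sqrt(33)/4 ≈ 1.6861

f''(x) = 2*(4*x^2*(4*x - 1) + (1 - 12*x)*(x^2 + 2))/(x^2 + 2)^3
Second-derivative test at each critical point:
  f''(-1.1861) = 0.9898 > 0 → local minimum
  f''(1.6861) = -0.4898 < 0 → local maximum

Critical points: x = 1/4 - sqrt(33)/4 ≈ -1.1861 (local minimum); x = 1/4 + sqrt(33)/4 ≈ 1.6861 (local maximum)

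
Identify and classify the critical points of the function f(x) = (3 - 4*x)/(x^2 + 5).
f'(x) = 2*(2*x^2 - 3*x - 10)/(x^4 + 10*x^2 + 25)

Solve f'(x) = 0:
  f'(x) = 2*(2*x^2 - 3*x - 10)/(x^2 + 5)^2; the denominator is positive wherever f is defined, so f'(x) = 0 ⇔ 4*x^2 - 6*x - 20 = 0.
  Factor: 4*x^2 - 6*x - 20 = 2*(2*x^2 - 3*x - 10); 2*x^2 - 3*x - 10 = 0 has no rational roots; quadratic formula: x = (3 ± √89)/4.
  ⇒ x = 3/4 - sqrt(89)/4 ≈ -1.6085, 3/4 + sqrt(89)/4 ≈ 3.1085

f''(x) = 2*(4*x^2*(3 - 4*x) + 3*(4*x - 1)*(x^2 + 5))/(x^2 + 5)^3
Second-derivative test at each critical point:
  f''(-1.6085) = -0.3278 < 0 → local maximum
  f''(3.1085) = 0.0878 > 0 → local minimum

Critical points: x = 3/4 - sqrt(89)/4 ≈ -1.6085 (local maximum); x = 3/4 + sqrt(89)/4 ≈ 3.1085 (local minimum)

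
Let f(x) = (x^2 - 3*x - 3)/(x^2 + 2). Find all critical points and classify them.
f'(x) = (3*x^2 + 10*x - 6)/(x^4 + 4*x^2 + 4)

Solve f'(x) = 0:
  f'(x) = (3*x^2 + 10*x - 6)/(x^2 + 2)^2; the denominator is positive wherever f is defined, so f'(x) = 0 ⇔ 3*x^2 + 10*x - 6 = 0.
  3*x^2 + 10*x - 6 = 0 has no rational roots; quadratic formula: x = (-10 ± √172)/6.
  ⇒ x = -sqrt(43)/3 - 5/3 ≈ -3.8525, -5/3 + sqrt(43)/3 ≈ 0.5191

f''(x) = 2*(-3*x^3 - 15*x^2 + 18*x + 10)/(x^6 + 6*x^4 + 12*x^2 + 8)
Second-derivative test at each critical point:
  f''(-3.8525) = -0.0462 < 0 → local maximum
  f''(0.5191) = 2.5462 > 0 → local minimum

Critical points: x = -sqrt(43)/3 - 5/3 ≈ -3.8525 (local maximum); x = -5/3 + sqrt(43)/3 ≈ 0.5191 (local minimum)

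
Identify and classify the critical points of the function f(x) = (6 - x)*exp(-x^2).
f'(x) = (2*x*(x - 6) - 1)*exp(-x^2)

Solve f'(x) = 0:
  f'(x) = (2*x^2 - 12*x - 1)·exp(-x^2) and exp(-x^2) > 0 for every x, so f'(x) = 0 ⇔ 2*x^2 - 12*x - 1 = 0.
  2*x^2 - 12*x - 1 = 0 has no rational roots; quadratic formula: x = (12 ± √152)/4.
  ⇒ x = 3 - sqrt(38)/2 ≈ -0.0822, 3 + sqrt(38)/2 ≈ 6.0822

f''(x) = 2*(2*x^2*(6 - x) + 3*x - 6)*exp(-x^2)
Second-derivative test at each critical point:
  f''(-0.0822) = -12.2458 < 0 → local maximum
  f''(6.0822) = 1.059e-15 > 0 → local minimum

Critical points: x = 3 - sqrt(38)/2 ≈ -0.0822 (local maximum); x = 3 + sqrt(38)/2 ≈ 6.0822 (local minimum)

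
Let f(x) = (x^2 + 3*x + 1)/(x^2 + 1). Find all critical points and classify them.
f'(x) = 3*(1 - x^2)/(x^4 + 2*x^2 + 1)

Solve f'(x) = 0:
  f'(x) = -3*(x - 1)*(x + 1)/(x^2 + 1)^2; the denominator is positive wherever f is defined, so f'(x) = 0 ⇔ 3 - 3*x^2 = 0.
  Factor: 3 - 3*x^2 = -3*(x - 1)*(x + 1) = 0.
  ⇒ x = -1, 1

f''(x) = 6*x*(x^2 - 3)/(x^6 + 3*x^4 + 3*x^2 + 1)
Second-derivative test at each critical point:
  f''(-1) = 3/2 > 0 → local minimum
  f''(1) = -3/2 < 0 → local maximum

Critical points: x = -1 (local minimum); x = 1 (local maximum)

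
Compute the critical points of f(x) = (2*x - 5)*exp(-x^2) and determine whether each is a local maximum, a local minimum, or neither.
f'(x) = 2*(-x*(2*x - 5) + 1)*exp(-x^2)

Solve f'(x) = 0:
  f'(x) = (-4*x^2 + 10*x + 2)·exp(-x^2) and exp(-x^2) > 0 for every x, so f'(x) = 0 ⇔ -4*x^2 + 10*x + 2 = 0.
  Factor: -4*x^2 + 10*x + 2 = -2*(2*x^2 - 5*x - 1); 2*x^2 - 5*x - 1 = 0 has no rational roots; quadratic formula: x = (5 ± √33)/4.
  ⇒ x = 5/4 - sqrt(33)/4 ≈ -0.1861, 5/4 + sqrt(33)/4 ≈ 2.6861

f''(x) = 2*(2*x^2*(2*x - 5) - 6*x + 5)*exp(-x^2)
Second-derivative test at each critical point:
  f''(-0.1861) = 11.0979 > 0 → local minimum
  f''(2.6861) = -0.0084 < 0 → local maximum

Critical points: x = 5/4 - sqrt(33)/4 ≈ -0.1861 (local minimum); x = 5/4 + sqrt(33)/4 ≈ 2.6861 (local maximum)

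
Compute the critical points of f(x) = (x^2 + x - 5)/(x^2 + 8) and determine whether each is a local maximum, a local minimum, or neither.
f'(x) = (-x^2 + 26*x + 8)/(x^4 + 16*x^2 + 64)

Solve f'(x) = 0:
  f'(x) = -(x^2 - 26*x - 8)/(x^2 + 8)^2; the denominator is positive wherever f is defined, so f'(x) = 0 ⇔ -x^2 + 26*x + 8 = 0.
  x^2 - 26*x - 8 = 0 has no rational roots; quadratic formula: x = (26 ± √708)/2.
  ⇒ x = 13 - sqrt(177) ≈ -0.3041, 13 + sqrt(177) ≈ 26.3041

f''(x) = 2*(x^3 - 39*x^2 - 24*x + 104)/(x^6 + 24*x^4 + 192*x^2 + 512)
Second-derivative test at each critical point:
  f''(-0.3041) = 0.4063 > 0 → local minimum
  f''(26.3041) = -5.432e-05 < 0 → local maximum

Critical points: x = 13 - sqrt(177) ≈ -0.3041 (local minimum); x = 13 + sqrt(177) ≈ 26.3041 (local maximum)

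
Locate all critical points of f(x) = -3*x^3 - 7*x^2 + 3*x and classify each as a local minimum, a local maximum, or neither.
f'(x) = -9*x^2 - 14*x + 3

Solve f'(x) = 0:
  9*x^2 + 14*x - 3 = 0 has no rational roots; quadratic formula: x = (-14 ± √304)/18.
  ⇒ x = -2*sqrt(19)/9 - 7/9 ≈ -1.7464, -7/9 + 2*sqrt(19)/9 ≈ 0.1909

f''(x) = -18*x - 14
Second-derivative test at each critical point:
  f''(-1.7464) = 17.4356 > 0 → local minimum
  f''(0.1909) = -17.4356 < 0 → local maximum

Critical points: x = -2*sqrt(19)/9 - 7/9 ≈ -1.7464 (local minimum); x = -7/9 + 2*sqrt(19)/9 ≈ 0.1909 (local maximum)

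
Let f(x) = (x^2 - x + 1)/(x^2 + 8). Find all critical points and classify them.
f'(x) = (x^2 + 14*x - 8)/(x^4 + 16*x^2 + 64)

Solve f'(x) = 0:
  f'(x) = (x^2 + 14*x - 8)/(x^2 + 8)^2; the denominator is positive wherever f is defined, so f'(x) = 0 ⇔ x^2 + 14*x - 8 = 0.
  x^2 + 14*x - 8 = 0 has no rational roots; quadratic formula: x = (-14 ± √228)/2.
  ⇒ x = -sqrt(57) - 7 ≈ -14.5498, -7 + sqrt(57) ≈ 0.5498

f''(x) = 2*(-x^3 - 21*x^2 + 24*x + 56)/(x^6 + 24*x^4 + 192*x^2 + 512)
Second-derivative test at each critical point:
  f''(-14.5498) = -3.128e-04 < 0 → local maximum
  f''(0.5498) = 0.2191 > 0 → local minimum

Critical points: x = -sqrt(57) - 7 ≈ -14.5498 (local maximum); x = -7 + sqrt(57) ≈ 0.5498 (local minimum)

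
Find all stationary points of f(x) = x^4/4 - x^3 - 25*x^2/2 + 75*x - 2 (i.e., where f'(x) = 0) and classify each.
f'(x) = x^3 - 3*x^2 - 25*x + 75

Solve f'(x) = 0:
  Factor: x^3 - 3*x^2 - 25*x + 75 = (x - 5)*(x - 3)*(x + 5) = 0.
  ⇒ x = -5, 3, 5

f''(x) = 3*x^2 - 6*x - 25
Second-derivative test at each critical point:
  f''(-5) = 80 > 0 → local minimum
  f''(3) = -16 < 0 → local maximum
  f''(5) = 20 > 0 → local minimum

Critical points: x = -5 (local minimum); x = 3 (local maximum); x = 5 (local minimum)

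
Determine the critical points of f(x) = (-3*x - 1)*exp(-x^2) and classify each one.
f'(x) = (2*x*(3*x + 1) - 3)*exp(-x^2)

Solve f'(x) = 0:
  f'(x) = (6*x^2 + 2*x - 3)·exp(-x^2) and exp(-x^2) > 0 for every x, so f'(x) = 0 ⇔ 6*x^2 + 2*x - 3 = 0.
  6*x^2 + 2*x - 3 = 0 has no rational roots; quadratic formula: x = (-2 ± √76)/12.
  ⇒ x = -sqrt(19)/6 - 1/6 ≈ -0.8931, -1/6 + sqrt(19)/6 ≈ 0.5598

f''(x) = 2*(-6*x^3 - 2*x^2 + 9*x + 1)*exp(-x^2)
Second-derivative test at each critical point:
  f''(-0.8931) = -3.9261 < 0 → local maximum
  f''(0.5598) = 6.3724 > 0 → local minimum

Critical points: x = -sqrt(19)/6 - 1/6 ≈ -0.8931 (local maximum); x = -1/6 + sqrt(19)/6 ≈ 0.5598 (local minimum)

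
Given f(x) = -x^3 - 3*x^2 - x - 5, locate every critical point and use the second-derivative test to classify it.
f'(x) = -3*x^2 - 6*x - 1

Solve f'(x) = 0:
  3*x^2 + 6*x + 1 = 0 has no rational roots; quadratic formula: x = (-6 ± √24)/6.
  ⇒ x = -1 - sqrt(6)/3 ≈ -1.8165, -1 + sqrt(6)/3 ≈ -0.1835

f''(x) = -6*x - 6
Second-derivative test at each critical point:
  f''(-1.8165) = 4.8990 > 0 → local minimum
  f''(-0.1835) = -4.8990 < 0 → local maximum

Critical points: x = -1 - sqrt(6)/3 ≈ -1.8165 (local minimum); x = -1 + sqrt(6)/3 ≈ -0.1835 (local maximum)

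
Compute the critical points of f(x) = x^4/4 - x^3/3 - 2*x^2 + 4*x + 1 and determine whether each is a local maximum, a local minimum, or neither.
f'(x) = x^3 - x^2 - 4*x + 4

Solve f'(x) = 0:
  Factor: x^3 - x^2 - 4*x + 4 = (x - 2)*(x - 1)*(x + 2) = 0.
  ⇒ x = -2, 1, 2

f''(x) = 3*x^2 - 2*x - 4
Second-derivative test at each critical point:
  f''(-2) = 12 > 0 → local minimum
  f''(1) = -3 < 0 → local maximum
  f''(2) = 4 > 0 → local minimum

Critical points: x = -2 (local minimum); x = 1 (local maximum); x = 2 (local minimum)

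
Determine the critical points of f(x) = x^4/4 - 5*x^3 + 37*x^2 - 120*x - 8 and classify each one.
f'(x) = x^3 - 15*x^2 + 74*x - 120

Solve f'(x) = 0:
  Factor: x^3 - 15*x^2 + 74*x - 120 = (x - 6)*(x - 5)*(x - 4) = 0.
  ⇒ x = 4, 5, 6

f''(x) = 3*x^2 - 30*x + 74
Second-derivative test at each critical point:
  f''(4) = 2 > 0 → local minimum
  f''(5) = -1 < 0 → local maximum
  f''(6) = 2 > 0 → local minimum

Critical points: x = 4 (local minimum); x = 5 (local maximum); x = 6 (local minimum)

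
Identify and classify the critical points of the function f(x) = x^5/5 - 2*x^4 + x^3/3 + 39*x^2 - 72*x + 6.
f'(x) = x^4 - 8*x^3 + x^2 + 78*x - 72

Solve f'(x) = 0:
  Factor: x^4 - 8*x^3 + x^2 + 78*x - 72 = (x - 6)*(x - 4)*(x - 1)*(x + 3) = 0.
  ⇒ x = -3, 1, 4, 6

f''(x) = 4*x^3 - 24*x^2 + 2*x + 78
Second-derivative test at each critical point:
  f''(-3) = -252 < 0 → local maximum
  f''(1) = 60 > 0 → local minimum
  f''(4) = -42 < 0 → local maximum
  f''(6) = 90 > 0 → local minimum

Critical points: x = -3 (local maximum); x = 1 (local minimum); x = 4 (local maximum); x = 6 (local minimum)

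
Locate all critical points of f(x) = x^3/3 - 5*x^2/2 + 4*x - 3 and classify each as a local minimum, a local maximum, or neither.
f'(x) = x^2 - 5*x + 4

Solve f'(x) = 0:
  Factor: x^2 - 5*x + 4 = (x - 4)*(x - 1) = 0.
  ⇒ x = 1, 4

f''(x) = 2*x - 5
Second-derivative test at each critical point:
  f''(1) = -3 < 0 → local maximum
  f''(4) = 3 > 0 → local minimum

Critical points: x = 1 (local maximum); x = 4 (local minimum)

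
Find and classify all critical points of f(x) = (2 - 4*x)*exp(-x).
f'(x) = 2*(2*x - 3)*exp(-x)

Solve f'(x) = 0:
  f'(x) = (4*x - 6)·exp(-x) and exp(-x) > 0 for every x, so f'(x) = 0 ⇔ 4*x - 6 = 0.
  Factor: 4*x - 6 = 2*(2*x - 3) = 0.
  ⇒ x = 3/2

f''(x) = 2*(5 - 2*x)*exp(-x)
Second-derivative test at each critical point:
  f''(3/2) = 0.8925 > 0 → local minimum

Critical points: x = 3/2 (local minimum)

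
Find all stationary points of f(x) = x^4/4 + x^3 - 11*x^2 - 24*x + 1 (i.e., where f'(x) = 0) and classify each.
f'(x) = x^3 + 3*x^2 - 22*x - 24

Solve f'(x) = 0:
  Factor: x^3 + 3*x^2 - 22*x - 24 = (x - 4)*(x + 1)*(x + 6) = 0.
  ⇒ x = -6, -1, 4

f''(x) = 3*x^2 + 6*x - 22
Second-derivative test at each critical point:
  f''(-6) = 50 > 0 → local minimum
  f''(-1) = -25 < 0 → local maximum
  f''(4) = 50 > 0 → local minimum

Critical points: x = -6 (local minimum); x = -1 (local maximum); x = 4 (local minimum)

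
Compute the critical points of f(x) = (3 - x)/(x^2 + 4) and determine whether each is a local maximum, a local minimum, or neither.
f'(x) = (-x^2 + 2*x*(x - 3) - 4)/(x^2 + 4)^2

Solve f'(x) = 0:
  f'(x) = (x^2 - 6*x - 4)/(x^2 + 4)^2; the denominator is positive wherever f is defined, so f'(x) = 0 ⇔ x^2 - 6*x - 4 = 0.
  x^2 - 6*x - 4 = 0 has no rational roots; quadratic formula: x = (6 ± √52)/2.
  ⇒ x = 3 - sqrt(13) ≈ -0.6056, 3 + sqrt(13) ≈ 6.6056

f''(x) = 2*(4*x^2*(3 - x) + 3*(x - 1)*(x^2 + 4))/(x^2 + 4)^3
Second-derivative test at each critical point:
  f''(-0.6056) = -0.3782 < 0 → local maximum
  f''(6.6056) = 0.0032 > 0 → local minimum

Critical points: x = 3 - sqrt(13) ≈ -0.6056 (local maximum); x = 3 + sqrt(13) ≈ 6.6056 (local minimum)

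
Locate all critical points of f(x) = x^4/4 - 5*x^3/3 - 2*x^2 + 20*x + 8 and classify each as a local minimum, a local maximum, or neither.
f'(x) = x^3 - 5*x^2 - 4*x + 20

Solve f'(x) = 0:
  Factor: x^3 - 5*x^2 - 4*x + 20 = (x - 5)*(x - 2)*(x + 2) = 0.
  ⇒ x = -2, 2, 5

f''(x) = 3*x^2 - 10*x - 4
Second-derivative test at each critical point:
  f''(-2) = 28 > 0 → local minimum
  f''(2) = -12 < 0 → local maximum
  f''(5) = 21 > 0 → local minimum

Critical points: x = -2 (local minimum); x = 2 (local maximum); x = 5 (local minimum)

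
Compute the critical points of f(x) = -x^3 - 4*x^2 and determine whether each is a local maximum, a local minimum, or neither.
f'(x) = x*(-3*x - 8)

Solve f'(x) = 0:
  Factor: -3*x^2 - 8*x = -x*(3*x + 8) = 0.
  ⇒ x = -8/3, 0

f''(x) = -6*x - 8
Second-derivative test at each critical point:
  f''(-8/3) = 8 > 0 → local minimum
  f''(0) = -8 < 0 → local maximum

Critical points: x = -8/3 (local minimum); x = 0 (local maximum)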